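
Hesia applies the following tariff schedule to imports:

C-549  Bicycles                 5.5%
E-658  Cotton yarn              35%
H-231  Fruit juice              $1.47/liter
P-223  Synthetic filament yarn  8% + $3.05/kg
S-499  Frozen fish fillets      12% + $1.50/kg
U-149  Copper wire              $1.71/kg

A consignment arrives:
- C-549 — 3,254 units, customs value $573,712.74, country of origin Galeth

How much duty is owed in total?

Line 1 (C-549, Galeth, 3,254 units, $573,712.74):
Base rate for C-549 is 5.5%.
Duty = $573,712.74 × 5.5% = $31,554.20.

$31,554.20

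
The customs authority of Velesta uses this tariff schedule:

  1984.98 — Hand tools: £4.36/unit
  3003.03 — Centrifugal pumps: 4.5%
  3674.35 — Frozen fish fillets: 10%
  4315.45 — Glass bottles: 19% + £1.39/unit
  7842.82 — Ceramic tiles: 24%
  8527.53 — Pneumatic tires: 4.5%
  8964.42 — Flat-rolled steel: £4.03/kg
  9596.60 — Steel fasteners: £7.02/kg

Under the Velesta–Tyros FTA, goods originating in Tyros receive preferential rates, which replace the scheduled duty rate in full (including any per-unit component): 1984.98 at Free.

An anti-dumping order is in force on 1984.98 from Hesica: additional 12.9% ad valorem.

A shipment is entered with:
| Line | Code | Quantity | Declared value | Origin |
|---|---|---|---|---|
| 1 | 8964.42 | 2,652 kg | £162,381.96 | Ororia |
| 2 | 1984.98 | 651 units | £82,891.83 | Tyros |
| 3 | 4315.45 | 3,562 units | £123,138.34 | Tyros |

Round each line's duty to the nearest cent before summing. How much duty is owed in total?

Line 1 (8964.42, Ororia, 2,652 kg, £162,381.96):
Base rate for 8964.42 is £4.03/kg.
Duty = 2,652 × £4.03 = £10,687.56.
Line 2 (1984.98, Tyros, 651 units, £82,891.83):
Base rate for 1984.98 is £4.36/unit.
Origin Tyros qualifies under the Velesta–Tyros agreement and 1984.98 is covered: preferential rate Free applies instead.
The additional-duty order on 1984.98 targets Hesica, not Tyros; it does not apply.
Duty = £82,891.83 × 0% = £0.00.
Line 3 (4315.45, Tyros, 3,562 units, £123,138.34):
Base rate for 4315.45 is 19% + £1.39/unit.
Origin Tyros is the FTA partner but 4315.45 is not on the preference list; base rate stands.
Duty = £123,138.34 × 19% + 3,562 × £1.39 = £28,347.46.
Total = £10,687.56 + £0.00 + £28,347.46 = £39,035.02.

£39,035.02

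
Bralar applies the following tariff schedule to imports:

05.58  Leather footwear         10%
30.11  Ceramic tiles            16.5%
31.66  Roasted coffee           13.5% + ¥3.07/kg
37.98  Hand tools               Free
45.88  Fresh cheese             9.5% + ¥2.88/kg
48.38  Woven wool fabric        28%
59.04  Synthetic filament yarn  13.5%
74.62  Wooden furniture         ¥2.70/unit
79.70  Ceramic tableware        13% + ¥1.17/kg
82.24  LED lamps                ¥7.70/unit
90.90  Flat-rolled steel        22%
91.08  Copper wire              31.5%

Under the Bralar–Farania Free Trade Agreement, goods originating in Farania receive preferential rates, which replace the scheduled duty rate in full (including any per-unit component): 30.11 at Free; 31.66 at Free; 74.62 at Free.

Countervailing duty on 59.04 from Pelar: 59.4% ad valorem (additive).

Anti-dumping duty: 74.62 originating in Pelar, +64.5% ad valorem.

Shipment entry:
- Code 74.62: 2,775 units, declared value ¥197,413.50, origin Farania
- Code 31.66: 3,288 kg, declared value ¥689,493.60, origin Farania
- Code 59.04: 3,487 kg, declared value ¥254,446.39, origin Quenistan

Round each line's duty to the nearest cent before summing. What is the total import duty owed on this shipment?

¥34,350.26

Line 1 (74.62, Farania, 2,775 units, ¥197,413.50):
Base rate for 74.62 is ¥2.70/unit.
Origin Farania qualifies under the Bralar–Farania agreement and 74.62 is covered: preferential rate Free applies instead.
The additional-duty order on 74.62 targets Pelar, not Farania; it does not apply.
Duty = ¥197,413.50 × 0% = ¥0.00.
Line 2 (31.66, Farania, 3,288 kg, ¥689,493.60):
Base rate for 31.66 is 13.5% + ¥3.07/kg.
Origin Farania qualifies under the Bralar–Farania agreement and 31.66 is covered: preferential rate Free applies instead.
Duty = ¥689,493.60 × 0% = ¥0.00.
Line 3 (59.04, Quenistan, 3,487 kg, ¥254,446.39):
Base rate for 59.04 is 13.5%.
The additional-duty order on 59.04 targets Pelar, not Quenistan; it does not apply.
Duty = ¥254,446.39 × 13.5% = ¥34,350.26.
Total = ¥0.00 + ¥0.00 + ¥34,350.26 = ¥34,350.26.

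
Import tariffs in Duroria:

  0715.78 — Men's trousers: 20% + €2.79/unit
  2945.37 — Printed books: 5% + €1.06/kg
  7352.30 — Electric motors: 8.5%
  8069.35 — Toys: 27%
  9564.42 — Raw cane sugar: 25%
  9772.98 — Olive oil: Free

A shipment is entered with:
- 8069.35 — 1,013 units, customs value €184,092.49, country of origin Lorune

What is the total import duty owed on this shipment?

Line 1 (8069.35, Lorune, 1,013 units, €184,092.49):
Base rate for 8069.35 is 27%.
Duty = €184,092.49 × 27% = €49,704.97.

€49,704.97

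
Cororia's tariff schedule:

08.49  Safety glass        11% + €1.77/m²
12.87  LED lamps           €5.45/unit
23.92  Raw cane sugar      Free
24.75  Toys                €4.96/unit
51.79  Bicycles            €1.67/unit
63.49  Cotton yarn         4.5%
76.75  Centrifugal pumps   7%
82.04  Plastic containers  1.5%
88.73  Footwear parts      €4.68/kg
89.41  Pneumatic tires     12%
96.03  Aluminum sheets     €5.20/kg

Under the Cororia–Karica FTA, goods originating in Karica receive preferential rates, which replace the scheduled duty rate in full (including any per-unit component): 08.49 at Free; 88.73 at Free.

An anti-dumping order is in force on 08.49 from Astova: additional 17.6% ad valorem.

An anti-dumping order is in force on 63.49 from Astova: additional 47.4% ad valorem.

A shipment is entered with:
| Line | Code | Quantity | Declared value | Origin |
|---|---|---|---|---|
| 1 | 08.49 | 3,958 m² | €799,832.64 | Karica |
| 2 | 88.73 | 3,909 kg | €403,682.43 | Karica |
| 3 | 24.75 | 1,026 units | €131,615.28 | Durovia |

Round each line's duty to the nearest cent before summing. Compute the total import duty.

Line 1 (08.49, Karica, 3,958 m², €799,832.64):
Base rate for 08.49 is 11% + €1.77/m².
Origin Karica qualifies under the Cororia–Karica agreement and 08.49 is covered: preferential rate Free applies instead.
The additional-duty order on 08.49 targets Astova, not Karica; it does not apply.
Duty = €799,832.64 × 0% = €0.00.
Line 2 (88.73, Karica, 3,909 kg, €403,682.43):
Base rate for 88.73 is €4.68/kg.
Origin Karica qualifies under the Cororia–Karica agreement and 88.73 is covered: preferential rate Free applies instead.
Duty = €403,682.43 × 0% = €0.00.
Line 3 (24.75, Durovia, 1,026 units, €131,615.28):
Base rate for 24.75 is €4.96/unit.
Duty = 1,026 × €4.96 = €5,088.96.
Total = €0.00 + €0.00 + €5,088.96 = €5,088.96.

€5,088.96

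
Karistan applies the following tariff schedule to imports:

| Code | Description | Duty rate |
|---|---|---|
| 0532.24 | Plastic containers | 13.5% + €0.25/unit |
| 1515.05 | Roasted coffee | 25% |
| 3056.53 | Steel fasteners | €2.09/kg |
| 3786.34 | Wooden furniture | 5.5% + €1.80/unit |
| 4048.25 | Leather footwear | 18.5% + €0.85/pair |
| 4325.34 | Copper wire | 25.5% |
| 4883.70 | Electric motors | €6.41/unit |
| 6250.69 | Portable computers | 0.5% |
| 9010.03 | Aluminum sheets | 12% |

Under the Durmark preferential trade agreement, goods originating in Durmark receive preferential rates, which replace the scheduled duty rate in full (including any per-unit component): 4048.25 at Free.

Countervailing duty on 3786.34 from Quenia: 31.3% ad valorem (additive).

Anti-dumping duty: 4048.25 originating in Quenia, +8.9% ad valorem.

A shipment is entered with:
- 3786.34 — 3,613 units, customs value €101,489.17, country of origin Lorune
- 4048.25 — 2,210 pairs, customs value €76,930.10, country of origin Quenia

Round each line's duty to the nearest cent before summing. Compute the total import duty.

Line 1 (3786.34, Lorune, 3,613 units, €101,489.17):
Base rate for 3786.34 is 5.5% + €1.80/unit.
The additional-duty order on 3786.34 targets Quenia, not Lorune; it does not apply.
Duty = €101,489.17 × 5.5% + 3,613 × €1.80 = €12,085.30.
Line 2 (4048.25, Quenia, 2,210 pairs, €76,930.10):
Base rate for 4048.25 is 18.5% + €0.85/pair.
4048.25 has an FTA preferential rate, but origin Quenia is not Durmark; base rate stands.
Additional duty on 4048.25 from Quenia: +8.9%. Applied ad valorem rate: 18.5% + 8.9% = 27.4%.
Duty = €76,930.10 × 27.4% + 2,210 × €0.85 = €22,957.35.
Total = €12,085.30 + €22,957.35 = €35,042.65.

€35,042.65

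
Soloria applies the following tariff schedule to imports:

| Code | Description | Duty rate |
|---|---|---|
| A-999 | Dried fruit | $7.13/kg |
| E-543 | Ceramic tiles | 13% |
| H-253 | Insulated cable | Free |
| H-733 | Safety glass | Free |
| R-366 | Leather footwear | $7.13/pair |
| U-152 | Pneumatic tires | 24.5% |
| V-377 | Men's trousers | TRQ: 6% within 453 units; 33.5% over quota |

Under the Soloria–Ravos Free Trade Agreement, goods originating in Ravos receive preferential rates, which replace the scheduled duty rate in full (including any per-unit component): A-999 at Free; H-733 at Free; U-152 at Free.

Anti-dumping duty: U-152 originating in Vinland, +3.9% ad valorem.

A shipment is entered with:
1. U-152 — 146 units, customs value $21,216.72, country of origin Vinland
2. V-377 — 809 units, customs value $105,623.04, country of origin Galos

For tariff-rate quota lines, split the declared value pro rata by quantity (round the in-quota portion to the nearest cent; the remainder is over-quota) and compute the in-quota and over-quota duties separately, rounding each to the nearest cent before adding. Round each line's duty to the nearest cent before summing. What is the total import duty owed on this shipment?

$25,144.76

Line 1 (U-152, Vinland, 146 units, $21,216.72):
Base rate for U-152 is 24.5%.
U-152 has an FTA preferential rate, but origin Vinland is not Ravos; base rate stands.
Additional duty on U-152 from Vinland: +3.9%. Applied ad valorem rate: 24.5% + 3.9% = 28.4%.
Duty = $21,216.72 × 28.4% = $6,025.55.
Line 2 (V-377, Galos, 809 units, $105,623.04):
Code V-377 is under a tariff-rate quota (threshold 453 units). In-quota: 453 units at 6%; over-quota: 356 units at 33.5%.
Pro-rata value split: in-quota = $105,623.04 × 453/809 = $59,143.68; over-quota = $105,623.04 − $59,143.68 = $46,479.36.
In-quota duty = $59,143.68 × 6% = $3,548.62. Over-quota duty = $46,479.36 × 33.5% = $15,570.59.
Line duty = $3,548.62 + $15,570.59 = $19,119.21.
Total = $6,025.55 + $19,119.21 = $25,144.76.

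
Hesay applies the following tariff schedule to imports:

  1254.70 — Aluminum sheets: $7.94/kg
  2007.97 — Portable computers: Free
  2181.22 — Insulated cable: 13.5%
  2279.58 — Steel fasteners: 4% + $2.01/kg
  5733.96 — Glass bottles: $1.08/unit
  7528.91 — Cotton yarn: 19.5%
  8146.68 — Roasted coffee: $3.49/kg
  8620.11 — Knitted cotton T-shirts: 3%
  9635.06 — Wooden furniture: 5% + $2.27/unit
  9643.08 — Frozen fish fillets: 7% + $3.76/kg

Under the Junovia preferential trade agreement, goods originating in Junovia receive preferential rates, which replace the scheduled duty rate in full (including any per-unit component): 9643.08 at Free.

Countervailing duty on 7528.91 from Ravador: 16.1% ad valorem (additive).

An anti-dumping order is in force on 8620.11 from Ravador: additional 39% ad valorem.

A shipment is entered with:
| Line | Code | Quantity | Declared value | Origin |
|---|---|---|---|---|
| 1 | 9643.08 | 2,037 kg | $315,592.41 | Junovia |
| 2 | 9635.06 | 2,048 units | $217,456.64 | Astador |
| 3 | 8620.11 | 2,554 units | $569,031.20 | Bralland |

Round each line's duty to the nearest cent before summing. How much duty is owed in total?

$32,592.73

Line 1 (9643.08, Junovia, 2,037 kg, $315,592.41):
Base rate for 9643.08 is 7% + $3.76/kg.
Origin Junovia qualifies under the Hesay–Junovia agreement and 9643.08 is covered: preferential rate Free applies instead.
Duty = $315,592.41 × 0% = $0.00.
Line 2 (9635.06, Astador, 2,048 units, $217,456.64):
Base rate for 9635.06 is 5% + $2.27/unit.
Duty = $217,456.64 × 5% + 2,048 × $2.27 = $15,521.79.
Line 3 (8620.11, Bralland, 2,554 units, $569,031.20):
Base rate for 8620.11 is 3%.
The additional-duty order on 8620.11 targets Ravador, not Bralland; it does not apply.
Duty = $569,031.20 × 3% = $17,070.94.
Total = $0.00 + $15,521.79 + $17,070.94 = $32,592.73.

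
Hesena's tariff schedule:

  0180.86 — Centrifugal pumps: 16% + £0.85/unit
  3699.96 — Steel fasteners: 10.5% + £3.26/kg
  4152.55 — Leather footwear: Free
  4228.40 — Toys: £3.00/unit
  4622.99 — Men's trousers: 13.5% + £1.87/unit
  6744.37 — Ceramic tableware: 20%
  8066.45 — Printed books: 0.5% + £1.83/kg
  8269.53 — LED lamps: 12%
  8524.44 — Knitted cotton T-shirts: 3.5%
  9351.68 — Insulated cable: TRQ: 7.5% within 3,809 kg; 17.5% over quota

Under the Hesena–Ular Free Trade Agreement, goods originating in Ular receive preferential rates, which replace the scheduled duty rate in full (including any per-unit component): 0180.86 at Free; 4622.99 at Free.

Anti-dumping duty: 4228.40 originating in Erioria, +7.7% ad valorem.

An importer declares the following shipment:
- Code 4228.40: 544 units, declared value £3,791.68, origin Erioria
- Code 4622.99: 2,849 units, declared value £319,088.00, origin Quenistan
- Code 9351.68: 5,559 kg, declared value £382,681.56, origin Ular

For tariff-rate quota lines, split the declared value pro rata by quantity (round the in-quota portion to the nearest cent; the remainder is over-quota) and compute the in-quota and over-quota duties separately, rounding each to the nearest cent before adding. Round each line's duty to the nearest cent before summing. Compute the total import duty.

£91,076.59

Line 1 (4228.40, Erioria, 544 units, £3,791.68):
Base rate for 4228.40 is £3.00/unit.
Additional duty on 4228.40 from Erioria: +7.7% ad valorem. Applied ad valorem rate = 7.7%.
Duty = £3,791.68 × 7.7% + 544 × £3.00 = £1,923.96.
Line 2 (4622.99, Quenistan, 2,849 units, £319,088.00):
Base rate for 4622.99 is 13.5% + £1.87/unit.
4622.99 has an FTA preferential rate, but origin Quenistan is not Ular; base rate stands.
Duty = £319,088.00 × 13.5% + 2,849 × £1.87 = £48,404.51.
Line 3 (9351.68, Ular, 5,559 kg, £382,681.56):
Code 9351.68 is under a tariff-rate quota (threshold 3,809 kg). In-quota: 3,809 kg at 7.5%; over-quota: 1,750 kg at 17.5%.
Pro-rata value split: in-quota = £382,681.56 × 3,809/5,559 = £262,211.56; over-quota = £382,681.56 − £262,211.56 = £120,470.00.
In-quota duty = £262,211.56 × 7.5% = £19,665.87. Over-quota duty = £120,470.00 × 17.5% = £21,082.25.
Line duty = £19,665.87 + £21,082.25 = £40,748.12.
Total = £1,923.96 + £48,404.51 + £40,748.12 = £91,076.59.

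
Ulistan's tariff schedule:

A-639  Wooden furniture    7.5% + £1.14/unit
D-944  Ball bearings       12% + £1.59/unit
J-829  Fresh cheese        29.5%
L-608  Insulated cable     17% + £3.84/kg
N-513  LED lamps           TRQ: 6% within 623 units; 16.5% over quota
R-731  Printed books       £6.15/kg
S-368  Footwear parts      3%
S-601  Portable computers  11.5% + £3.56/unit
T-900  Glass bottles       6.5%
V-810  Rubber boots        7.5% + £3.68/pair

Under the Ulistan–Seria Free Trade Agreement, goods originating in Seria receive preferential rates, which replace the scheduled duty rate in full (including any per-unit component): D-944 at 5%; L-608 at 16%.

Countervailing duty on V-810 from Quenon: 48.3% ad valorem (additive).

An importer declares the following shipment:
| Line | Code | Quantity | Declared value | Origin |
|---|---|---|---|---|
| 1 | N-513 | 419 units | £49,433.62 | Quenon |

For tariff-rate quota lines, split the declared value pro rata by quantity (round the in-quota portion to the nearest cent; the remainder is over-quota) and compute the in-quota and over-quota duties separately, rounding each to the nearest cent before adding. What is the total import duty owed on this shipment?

Line 1 (N-513, Quenon, 419 units, £49,433.62):
Code N-513 is under a tariff-rate quota (threshold 623 units). Quantity 419 units is within the quota, so the in-quota rate 6% applies to the full value.
Duty = £49,433.62 × 6% = £2,966.02.

£2,966.02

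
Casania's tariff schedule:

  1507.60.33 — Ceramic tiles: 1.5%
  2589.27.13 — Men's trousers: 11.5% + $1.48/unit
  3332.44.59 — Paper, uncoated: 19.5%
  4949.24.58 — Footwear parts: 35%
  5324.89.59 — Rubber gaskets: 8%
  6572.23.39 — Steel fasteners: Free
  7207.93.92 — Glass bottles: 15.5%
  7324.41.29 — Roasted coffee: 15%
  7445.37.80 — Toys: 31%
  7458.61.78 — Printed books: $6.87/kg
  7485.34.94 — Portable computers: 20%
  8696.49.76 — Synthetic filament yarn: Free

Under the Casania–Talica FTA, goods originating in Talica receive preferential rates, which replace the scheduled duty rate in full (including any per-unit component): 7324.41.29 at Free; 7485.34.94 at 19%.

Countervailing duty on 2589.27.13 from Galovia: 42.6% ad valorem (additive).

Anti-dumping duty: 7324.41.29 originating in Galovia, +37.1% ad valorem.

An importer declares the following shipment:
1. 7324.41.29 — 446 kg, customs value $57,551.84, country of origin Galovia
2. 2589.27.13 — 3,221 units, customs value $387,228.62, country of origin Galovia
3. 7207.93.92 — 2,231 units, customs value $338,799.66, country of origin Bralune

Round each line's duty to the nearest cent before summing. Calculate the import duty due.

Line 1 (7324.41.29, Galovia, 446 kg, $57,551.84):
Base rate for 7324.41.29 is 15%.
7324.41.29 has an FTA preferential rate, but origin Galovia is not Talica; base rate stands.
Additional duty on 7324.41.29 from Galovia: +37.1%. Applied ad valorem rate: 15% + 37.1% = 52.1%.
Duty = $57,551.84 × 52.1% = $29,984.51.
Line 2 (2589.27.13, Galovia, 3,221 units, $387,228.62):
Base rate for 2589.27.13 is 11.5% + $1.48/unit.
Additional duty on 2589.27.13 from Galovia: +42.6%. Applied ad valorem rate: 11.5% + 42.6% = 54.1%.
Duty = $387,228.62 × 54.1% + 3,221 × $1.48 = $214,257.76.
Line 3 (7207.93.92, Bralune, 2,231 units, $338,799.66):
Base rate for 7207.93.92 is 15.5%.
Duty = $338,799.66 × 15.5% = $52,513.95.
Total = $29,984.51 + $214,257.76 + $52,513.95 = $296,756.22.

$296,756.22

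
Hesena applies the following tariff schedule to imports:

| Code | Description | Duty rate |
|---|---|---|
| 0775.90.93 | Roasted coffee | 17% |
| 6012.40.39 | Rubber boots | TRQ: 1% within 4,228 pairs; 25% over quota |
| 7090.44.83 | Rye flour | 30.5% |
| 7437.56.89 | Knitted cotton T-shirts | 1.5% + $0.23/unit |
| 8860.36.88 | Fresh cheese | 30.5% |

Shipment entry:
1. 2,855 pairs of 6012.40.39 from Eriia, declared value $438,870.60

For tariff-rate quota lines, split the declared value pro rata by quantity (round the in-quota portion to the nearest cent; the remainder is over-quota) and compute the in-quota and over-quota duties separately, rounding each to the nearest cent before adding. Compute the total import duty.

$4,388.71

Line 1 (6012.40.39, Eriia, 2,855 pairs, $438,870.60):
Code 6012.40.39 is under a tariff-rate quota (threshold 4,228 pairs). Quantity 2,855 pairs is within the quota, so the in-quota rate 1% applies to the full value.
Duty = $438,870.60 × 1% = $4,388.71.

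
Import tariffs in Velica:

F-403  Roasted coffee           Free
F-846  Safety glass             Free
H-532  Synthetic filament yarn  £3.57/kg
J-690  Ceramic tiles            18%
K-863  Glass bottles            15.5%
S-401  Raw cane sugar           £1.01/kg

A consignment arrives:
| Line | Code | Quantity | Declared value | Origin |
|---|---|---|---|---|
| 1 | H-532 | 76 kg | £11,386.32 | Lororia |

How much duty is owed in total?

£271.32

Line 1 (H-532, Lororia, 76 kg, £11,386.32):
Base rate for H-532 is £3.57/kg.
Duty = 76 × £3.57 = £271.32.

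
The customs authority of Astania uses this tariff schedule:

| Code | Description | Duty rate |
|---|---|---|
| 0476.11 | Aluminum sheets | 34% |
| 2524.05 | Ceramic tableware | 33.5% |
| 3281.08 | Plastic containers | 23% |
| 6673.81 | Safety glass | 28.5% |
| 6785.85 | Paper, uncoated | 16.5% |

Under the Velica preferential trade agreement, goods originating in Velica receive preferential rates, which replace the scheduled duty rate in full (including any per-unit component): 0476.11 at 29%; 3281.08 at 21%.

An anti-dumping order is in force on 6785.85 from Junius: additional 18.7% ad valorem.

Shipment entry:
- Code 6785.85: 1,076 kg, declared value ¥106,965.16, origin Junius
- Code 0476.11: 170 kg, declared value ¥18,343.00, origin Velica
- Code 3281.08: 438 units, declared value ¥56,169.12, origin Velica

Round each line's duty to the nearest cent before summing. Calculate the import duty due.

Line 1 (6785.85, Junius, 1,076 kg, ¥106,965.16):
Base rate for 6785.85 is 16.5%.
Additional duty on 6785.85 from Junius: +18.7%. Applied ad valorem rate: 16.5% + 18.7% = 35.2%.
Duty = ¥106,965.16 × 35.2% = ¥37,651.74.
Line 2 (0476.11, Velica, 170 kg, ¥18,343.00):
Base rate for 0476.11 is 34%.
Origin Velica qualifies under the Astania–Velica agreement and 0476.11 is covered: preferential rate 29% applies instead.
Duty = ¥18,343.00 × 29% = ¥5,319.47.
Line 3 (3281.08, Velica, 438 units, ¥56,169.12):
Base rate for 3281.08 is 23%.
Origin Velica qualifies under the Astania–Velica agreement and 3281.08 is covered: preferential rate 21% applies instead.
Duty = ¥56,169.12 × 21% = ¥11,795.52.
Total = ¥37,651.74 + ¥5,319.47 + ¥11,795.52 = ¥54,766.73.

¥54,766.73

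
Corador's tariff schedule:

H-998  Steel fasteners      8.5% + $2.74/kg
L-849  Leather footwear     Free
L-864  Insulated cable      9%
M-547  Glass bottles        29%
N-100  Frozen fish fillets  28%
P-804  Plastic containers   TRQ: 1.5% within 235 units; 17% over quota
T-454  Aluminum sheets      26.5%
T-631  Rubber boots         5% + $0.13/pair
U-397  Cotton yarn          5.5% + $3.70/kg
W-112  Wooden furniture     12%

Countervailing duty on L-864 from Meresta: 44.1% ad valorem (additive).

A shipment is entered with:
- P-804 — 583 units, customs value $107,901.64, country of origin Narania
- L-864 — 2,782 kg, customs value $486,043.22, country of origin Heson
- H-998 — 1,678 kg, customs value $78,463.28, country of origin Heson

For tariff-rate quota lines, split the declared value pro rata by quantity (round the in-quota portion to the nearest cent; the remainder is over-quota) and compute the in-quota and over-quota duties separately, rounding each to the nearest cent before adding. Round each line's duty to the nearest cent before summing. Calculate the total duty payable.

$66,612.73

Line 1 (P-804, Narania, 583 units, $107,901.64):
Code P-804 is under a tariff-rate quota (threshold 235 units). In-quota: 235 units at 1.5%; over-quota: 348 units at 17%.
Pro-rata value split: in-quota = $107,901.64 × 235/583 = $43,493.80; over-quota = $107,901.64 − $43,493.80 = $64,407.84.
In-quota duty = $43,493.80 × 1.5% = $652.41. Over-quota duty = $64,407.84 × 17% = $10,949.33.
Line duty = $652.41 + $10,949.33 = $11,601.74.
Line 2 (L-864, Heson, 2,782 kg, $486,043.22):
Base rate for L-864 is 9%.
The additional-duty order on L-864 targets Meresta, not Heson; it does not apply.
Duty = $486,043.22 × 9% = $43,743.89.
Line 3 (H-998, Heson, 1,678 kg, $78,463.28):
Base rate for H-998 is 8.5% + $2.74/kg.
Duty = $78,463.28 × 8.5% + 1,678 × $2.74 = $11,267.10.
Total = $11,601.74 + $43,743.89 + $11,267.10 = $66,612.73.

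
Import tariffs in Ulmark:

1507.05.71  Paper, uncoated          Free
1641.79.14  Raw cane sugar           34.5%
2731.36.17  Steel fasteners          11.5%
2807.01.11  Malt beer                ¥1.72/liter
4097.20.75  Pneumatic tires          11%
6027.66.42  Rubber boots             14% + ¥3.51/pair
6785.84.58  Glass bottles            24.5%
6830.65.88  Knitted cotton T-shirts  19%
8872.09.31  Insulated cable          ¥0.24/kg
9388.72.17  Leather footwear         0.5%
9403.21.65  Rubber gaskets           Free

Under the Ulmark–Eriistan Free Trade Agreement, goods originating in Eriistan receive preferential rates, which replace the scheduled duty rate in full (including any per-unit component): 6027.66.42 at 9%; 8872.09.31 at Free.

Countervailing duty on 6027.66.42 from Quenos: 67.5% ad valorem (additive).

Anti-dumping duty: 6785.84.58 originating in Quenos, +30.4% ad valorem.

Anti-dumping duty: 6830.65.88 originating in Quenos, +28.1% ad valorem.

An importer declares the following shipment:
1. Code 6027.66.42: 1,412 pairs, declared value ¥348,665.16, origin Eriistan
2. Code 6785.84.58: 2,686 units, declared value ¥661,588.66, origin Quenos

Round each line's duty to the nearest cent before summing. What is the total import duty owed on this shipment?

Line 1 (6027.66.42, Eriistan, 1,412 pairs, ¥348,665.16):
Base rate for 6027.66.42 is 14% + ¥3.51/pair.
Origin Eriistan qualifies under the Ulmark–Eriistan agreement and 6027.66.42 is covered: preferential rate 9% applies instead.
The additional-duty order on 6027.66.42 targets Quenos, not Eriistan; it does not apply.
Duty = ¥348,665.16 × 9% = ¥31,379.86.
Line 2 (6785.84.58, Quenos, 2,686 units, ¥661,588.66):
Base rate for 6785.84.58 is 24.5%.
Additional duty on 6785.84.58 from Quenos: +30.4%. Applied ad valorem rate: 24.5% + 30.4% = 54.9%.
Duty = ¥661,588.66 × 54.9% = ¥363,212.17.
Total = ¥31,379.86 + ¥363,212.17 = ¥394,592.03.

¥394,592.03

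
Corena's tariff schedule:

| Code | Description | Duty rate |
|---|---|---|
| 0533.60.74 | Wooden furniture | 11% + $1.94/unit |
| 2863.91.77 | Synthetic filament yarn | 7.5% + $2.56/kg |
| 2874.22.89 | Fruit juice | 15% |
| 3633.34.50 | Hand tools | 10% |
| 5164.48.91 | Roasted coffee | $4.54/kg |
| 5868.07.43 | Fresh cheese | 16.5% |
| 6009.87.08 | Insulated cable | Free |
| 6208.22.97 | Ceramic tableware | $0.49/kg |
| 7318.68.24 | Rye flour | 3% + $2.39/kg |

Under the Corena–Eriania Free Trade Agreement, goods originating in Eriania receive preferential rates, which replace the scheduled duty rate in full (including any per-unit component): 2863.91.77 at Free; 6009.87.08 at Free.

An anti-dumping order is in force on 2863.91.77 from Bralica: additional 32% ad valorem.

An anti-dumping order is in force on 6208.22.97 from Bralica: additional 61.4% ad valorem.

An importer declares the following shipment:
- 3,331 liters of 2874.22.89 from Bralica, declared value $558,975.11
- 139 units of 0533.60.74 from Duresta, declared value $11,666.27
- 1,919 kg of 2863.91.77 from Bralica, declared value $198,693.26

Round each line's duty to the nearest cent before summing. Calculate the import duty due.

Line 1 (2874.22.89, Bralica, 3,331 liters, $558,975.11):
Base rate for 2874.22.89 is 15%.
Duty = $558,975.11 × 15% = $83,846.27.
Line 2 (0533.60.74, Duresta, 139 units, $11,666.27):
Base rate for 0533.60.74 is 11% + $1.94/unit.
Duty = $11,666.27 × 11% + 139 × $1.94 = $1,552.95.
Line 3 (2863.91.77, Bralica, 1,919 kg, $198,693.26):
Base rate for 2863.91.77 is 7.5% + $2.56/kg.
2863.91.77 has an FTA preferential rate, but origin Bralica is not Eriania; base rate stands.
Additional duty on 2863.91.77 from Bralica: +32%. Applied ad valorem rate: 7.5% + 32% = 39.5%.
Duty = $198,693.26 × 39.5% + 1,919 × $2.56 = $83,396.48.
Total = $83,846.27 + $1,552.95 + $83,396.48 = $168,795.70.

$168,795.70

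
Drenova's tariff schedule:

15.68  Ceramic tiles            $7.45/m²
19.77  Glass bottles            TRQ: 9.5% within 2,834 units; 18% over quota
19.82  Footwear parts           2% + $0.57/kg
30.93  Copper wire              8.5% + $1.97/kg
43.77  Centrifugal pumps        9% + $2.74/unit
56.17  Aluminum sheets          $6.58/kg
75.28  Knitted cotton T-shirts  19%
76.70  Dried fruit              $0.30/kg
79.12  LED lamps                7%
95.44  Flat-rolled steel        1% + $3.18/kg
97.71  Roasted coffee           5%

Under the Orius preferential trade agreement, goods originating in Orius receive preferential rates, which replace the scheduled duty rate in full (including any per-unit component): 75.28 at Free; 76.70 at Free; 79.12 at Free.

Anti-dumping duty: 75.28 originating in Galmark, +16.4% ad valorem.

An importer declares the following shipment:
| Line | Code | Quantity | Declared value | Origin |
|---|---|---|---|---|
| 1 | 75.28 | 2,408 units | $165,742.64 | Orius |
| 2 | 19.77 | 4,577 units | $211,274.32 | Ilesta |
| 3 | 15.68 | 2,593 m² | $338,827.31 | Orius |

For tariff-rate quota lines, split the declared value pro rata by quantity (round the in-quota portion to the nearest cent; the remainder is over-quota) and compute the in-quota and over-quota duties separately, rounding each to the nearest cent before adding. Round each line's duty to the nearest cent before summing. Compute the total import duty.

Line 1 (75.28, Orius, 2,408 units, $165,742.64):
Base rate for 75.28 is 19%.
Origin Orius qualifies under the Drenova–Orius agreement and 75.28 is covered: preferential rate Free applies instead.
The additional-duty order on 75.28 targets Galmark, not Orius; it does not apply.
Duty = $165,742.64 × 0% = $0.00.
Line 2 (19.77, Ilesta, 4,577 units, $211,274.32):
Code 19.77 is under a tariff-rate quota (threshold 2,834 units). In-quota: 2,834 units at 9.5%; over-quota: 1,743 units at 18%.
Pro-rata value split: in-quota = $211,274.32 × 2,834/4,577 = $130,817.44; over-quota = $211,274.32 − $130,817.44 = $80,456.88.
In-quota duty = $130,817.44 × 9.5% = $12,427.66. Over-quota duty = $80,456.88 × 18% = $14,482.24.
Line duty = $12,427.66 + $14,482.24 = $26,909.90.
Line 3 (15.68, Orius, 2,593 m², $338,827.31):
Base rate for 15.68 is $7.45/m².
Origin Orius is the FTA partner but 15.68 is not on the preference list; base rate stands.
Duty = 2,593 × $7.45 = $19,317.85.
Total = $0.00 + $26,909.90 + $19,317.85 = $46,227.75.

$46,227.75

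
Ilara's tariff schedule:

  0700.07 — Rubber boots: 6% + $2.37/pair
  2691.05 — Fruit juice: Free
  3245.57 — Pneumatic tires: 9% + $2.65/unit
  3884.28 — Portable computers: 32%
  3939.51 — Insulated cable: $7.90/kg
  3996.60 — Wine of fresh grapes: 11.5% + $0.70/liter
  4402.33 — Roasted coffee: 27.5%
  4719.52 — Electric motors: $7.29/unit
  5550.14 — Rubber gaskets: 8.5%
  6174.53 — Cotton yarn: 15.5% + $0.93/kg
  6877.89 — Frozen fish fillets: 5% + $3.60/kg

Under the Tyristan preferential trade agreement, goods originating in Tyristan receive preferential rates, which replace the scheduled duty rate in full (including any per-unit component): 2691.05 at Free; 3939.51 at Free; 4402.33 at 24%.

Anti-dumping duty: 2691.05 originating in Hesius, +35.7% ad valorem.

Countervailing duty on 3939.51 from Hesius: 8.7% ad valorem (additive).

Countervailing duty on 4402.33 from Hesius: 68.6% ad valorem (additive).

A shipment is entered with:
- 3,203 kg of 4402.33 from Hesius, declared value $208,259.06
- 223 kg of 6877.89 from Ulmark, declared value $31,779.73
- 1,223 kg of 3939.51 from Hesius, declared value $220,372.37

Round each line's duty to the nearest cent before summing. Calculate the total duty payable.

$231,362.85

Line 1 (4402.33, Hesius, 3,203 kg, $208,259.06):
Base rate for 4402.33 is 27.5%.
4402.33 has an FTA preferential rate, but origin Hesius is not Tyristan; base rate stands.
Additional duty on 4402.33 from Hesius: +68.6%. Applied ad valorem rate: 27.5% + 68.6% = 96.1%.
Duty = $208,259.06 × 96.1% = $200,136.96.
Line 2 (6877.89, Ulmark, 223 kg, $31,779.73):
Base rate for 6877.89 is 5% + $3.60/kg.
Duty = $31,779.73 × 5% + 223 × $3.60 = $2,391.79.
Line 3 (3939.51, Hesius, 1,223 kg, $220,372.37):
Base rate for 3939.51 is $7.90/kg.
3939.51 has an FTA preferential rate, but origin Hesius is not Tyristan; base rate stands.
Additional duty on 3939.51 from Hesius: +8.7% ad valorem. Applied ad valorem rate = 8.7%.
Duty = $220,372.37 × 8.7% + 1,223 × $7.90 = $28,834.10.
Total = $200,136.96 + $2,391.79 + $28,834.10 = $231,362.85.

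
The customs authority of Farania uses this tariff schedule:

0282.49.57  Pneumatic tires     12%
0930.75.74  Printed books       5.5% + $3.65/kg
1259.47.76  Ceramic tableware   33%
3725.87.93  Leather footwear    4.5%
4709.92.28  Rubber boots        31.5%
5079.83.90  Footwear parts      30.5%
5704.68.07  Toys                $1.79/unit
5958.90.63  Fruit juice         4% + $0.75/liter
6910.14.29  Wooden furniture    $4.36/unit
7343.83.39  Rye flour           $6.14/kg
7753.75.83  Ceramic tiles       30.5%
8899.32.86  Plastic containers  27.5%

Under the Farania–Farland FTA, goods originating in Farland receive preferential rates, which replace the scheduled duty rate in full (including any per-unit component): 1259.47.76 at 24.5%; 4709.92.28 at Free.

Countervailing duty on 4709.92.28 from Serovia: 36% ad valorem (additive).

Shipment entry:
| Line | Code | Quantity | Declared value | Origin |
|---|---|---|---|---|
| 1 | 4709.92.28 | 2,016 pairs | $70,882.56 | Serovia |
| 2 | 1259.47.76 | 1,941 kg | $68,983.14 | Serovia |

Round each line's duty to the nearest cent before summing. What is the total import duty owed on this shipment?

$70,610.17

Line 1 (4709.92.28, Serovia, 2,016 pairs, $70,882.56):
Base rate for 4709.92.28 is 31.5%.
4709.92.28 has an FTA preferential rate, but origin Serovia is not Farland; base rate stands.
Additional duty on 4709.92.28 from Serovia: +36%. Applied ad valorem rate: 31.5% + 36% = 67.5%.
Duty = $70,882.56 × 67.5% = $47,845.73.
Line 2 (1259.47.76, Serovia, 1,941 kg, $68,983.14):
Base rate for 1259.47.76 is 33%.
1259.47.76 has an FTA preferential rate, but origin Serovia is not Farland; base rate stands.
Duty = $68,983.14 × 33% = $22,764.44.
Total = $47,845.73 + $22,764.44 = $70,610.17.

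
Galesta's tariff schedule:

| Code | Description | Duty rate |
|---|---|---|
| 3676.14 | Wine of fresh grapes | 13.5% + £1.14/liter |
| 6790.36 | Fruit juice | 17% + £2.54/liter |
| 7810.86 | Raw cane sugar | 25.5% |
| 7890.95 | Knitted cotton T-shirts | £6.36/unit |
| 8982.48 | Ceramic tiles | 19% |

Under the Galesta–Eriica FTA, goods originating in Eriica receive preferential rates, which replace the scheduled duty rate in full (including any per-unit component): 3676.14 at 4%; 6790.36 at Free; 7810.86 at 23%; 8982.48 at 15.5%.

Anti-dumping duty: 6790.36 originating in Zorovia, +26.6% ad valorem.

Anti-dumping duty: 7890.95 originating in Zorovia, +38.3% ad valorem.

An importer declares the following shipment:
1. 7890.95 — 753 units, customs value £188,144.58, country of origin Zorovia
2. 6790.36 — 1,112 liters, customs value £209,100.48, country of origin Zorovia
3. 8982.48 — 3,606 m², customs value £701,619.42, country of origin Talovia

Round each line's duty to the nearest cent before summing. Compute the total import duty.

Line 1 (7890.95, Zorovia, 753 units, £188,144.58):
Base rate for 7890.95 is £6.36/unit.
Additional duty on 7890.95 from Zorovia: +38.3% ad valorem. Applied ad valorem rate = 38.3%.
Duty = £188,144.58 × 38.3% + 753 × £6.36 = £76,848.45.
Line 2 (6790.36, Zorovia, 1,112 liters, £209,100.48):
Base rate for 6790.36 is 17% + £2.54/liter.
6790.36 has an FTA preferential rate, but origin Zorovia is not Eriica; base rate stands.
Additional duty on 6790.36 from Zorovia: +26.6%. Applied ad valorem rate: 17% + 26.6% = 43.6%.
Duty = £209,100.48 × 43.6% + 1,112 × £2.54 = £93,992.29.
Line 3 (8982.48, Talovia, 3,606 m², £701,619.42):
Base rate for 8982.48 is 19%.
8982.48 has an FTA preferential rate, but origin Talovia is not Eriica; base rate stands.
Duty = £701,619.42 × 19% = £133,307.69.
Total = £76,848.45 + £93,992.29 + £133,307.69 = £304,148.43.

£304,148.43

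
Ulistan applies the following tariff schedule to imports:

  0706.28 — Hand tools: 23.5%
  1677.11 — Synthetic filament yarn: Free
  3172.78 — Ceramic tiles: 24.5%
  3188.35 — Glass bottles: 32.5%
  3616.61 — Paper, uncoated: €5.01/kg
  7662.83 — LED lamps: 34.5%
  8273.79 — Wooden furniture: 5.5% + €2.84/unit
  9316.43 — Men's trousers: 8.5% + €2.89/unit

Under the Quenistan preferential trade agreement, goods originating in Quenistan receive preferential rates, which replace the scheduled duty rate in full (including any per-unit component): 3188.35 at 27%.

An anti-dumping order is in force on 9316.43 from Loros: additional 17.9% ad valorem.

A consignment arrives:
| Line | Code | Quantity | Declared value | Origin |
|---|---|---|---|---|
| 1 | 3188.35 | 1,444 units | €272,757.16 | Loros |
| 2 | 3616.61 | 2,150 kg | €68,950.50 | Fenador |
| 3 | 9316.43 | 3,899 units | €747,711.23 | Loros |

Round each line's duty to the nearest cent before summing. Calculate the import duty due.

€308,081.45

Line 1 (3188.35, Loros, 1,444 units, €272,757.16):
Base rate for 3188.35 is 32.5%.
3188.35 has an FTA preferential rate, but origin Loros is not Quenistan; base rate stands.
Duty = €272,757.16 × 32.5% = €88,646.08.
Line 2 (3616.61, Fenador, 2,150 kg, €68,950.50):
Base rate for 3616.61 is €5.01/kg.
Duty = 2,150 × €5.01 = €10,771.50.
Line 3 (9316.43, Loros, 3,899 units, €747,711.23):
Base rate for 9316.43 is 8.5% + €2.89/unit.
Additional duty on 9316.43 from Loros: +17.9%. Applied ad valorem rate: 8.5% + 17.9% = 26.4%.
Duty = €747,711.23 × 26.4% + 3,899 × €2.89 = €208,663.87.
Total = €88,646.08 + €10,771.50 + €208,663.87 = €308,081.45.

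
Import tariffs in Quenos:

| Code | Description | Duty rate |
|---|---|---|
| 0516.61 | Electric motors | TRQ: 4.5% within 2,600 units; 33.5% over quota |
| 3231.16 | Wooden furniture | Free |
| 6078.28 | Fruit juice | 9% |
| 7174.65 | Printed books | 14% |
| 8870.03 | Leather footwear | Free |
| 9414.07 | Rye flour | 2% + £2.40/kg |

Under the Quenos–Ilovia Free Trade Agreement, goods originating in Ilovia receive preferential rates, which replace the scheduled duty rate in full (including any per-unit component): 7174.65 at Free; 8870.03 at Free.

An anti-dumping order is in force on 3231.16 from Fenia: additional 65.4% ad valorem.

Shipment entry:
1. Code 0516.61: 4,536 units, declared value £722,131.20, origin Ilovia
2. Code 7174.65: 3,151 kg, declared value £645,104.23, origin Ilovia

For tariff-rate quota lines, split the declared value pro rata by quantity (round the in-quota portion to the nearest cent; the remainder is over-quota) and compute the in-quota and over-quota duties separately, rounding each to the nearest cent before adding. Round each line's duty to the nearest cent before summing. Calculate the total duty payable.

£121,877.15

Line 1 (0516.61, Ilovia, 4,536 units, £722,131.20):
Code 0516.61 is under a tariff-rate quota (threshold 2,600 units). In-quota: 2,600 units at 4.5%; over-quota: 1,936 units at 33.5%.
Pro-rata value split: in-quota = £722,131.20 × 2,600/4,536 = £413,920.00; over-quota = £722,131.20 − £413,920.00 = £308,211.20.
In-quota duty = £413,920.00 × 4.5% = £18,626.40. Over-quota duty = £308,211.20 × 33.5% = £103,250.75.
Line duty = £18,626.40 + £103,250.75 = £121,877.15.
Line 2 (7174.65, Ilovia, 3,151 kg, £645,104.23):
Base rate for 7174.65 is 14%.
Origin Ilovia qualifies under the Quenos–Ilovia agreement and 7174.65 is covered: preferential rate Free applies instead.
Duty = £645,104.23 × 0% = £0.00.
Total = £121,877.15 + £0.00 = £121,877.15.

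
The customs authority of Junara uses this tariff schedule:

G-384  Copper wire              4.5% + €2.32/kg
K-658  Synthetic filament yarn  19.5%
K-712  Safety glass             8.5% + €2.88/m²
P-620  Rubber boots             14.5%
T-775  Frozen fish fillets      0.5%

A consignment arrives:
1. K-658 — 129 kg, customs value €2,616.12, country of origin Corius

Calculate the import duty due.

Line 1 (K-658, Corius, 129 kg, €2,616.12):
Base rate for K-658 is 19.5%.
Duty = €2,616.12 × 19.5% = €510.14.

€510.14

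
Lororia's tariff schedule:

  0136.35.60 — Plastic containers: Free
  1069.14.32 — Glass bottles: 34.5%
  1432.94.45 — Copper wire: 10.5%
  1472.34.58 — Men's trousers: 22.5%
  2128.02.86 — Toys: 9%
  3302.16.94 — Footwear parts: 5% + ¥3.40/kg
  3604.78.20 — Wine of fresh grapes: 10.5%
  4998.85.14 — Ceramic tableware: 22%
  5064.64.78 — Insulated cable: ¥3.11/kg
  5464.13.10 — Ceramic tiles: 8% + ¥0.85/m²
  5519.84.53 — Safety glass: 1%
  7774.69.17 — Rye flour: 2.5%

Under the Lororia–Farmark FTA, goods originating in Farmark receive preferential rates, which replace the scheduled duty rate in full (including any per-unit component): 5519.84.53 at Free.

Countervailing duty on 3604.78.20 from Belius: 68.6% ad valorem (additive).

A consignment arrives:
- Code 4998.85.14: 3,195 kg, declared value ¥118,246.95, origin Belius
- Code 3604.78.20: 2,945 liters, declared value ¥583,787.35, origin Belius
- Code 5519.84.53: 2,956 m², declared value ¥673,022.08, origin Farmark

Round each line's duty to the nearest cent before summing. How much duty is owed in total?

¥487,790.12

Line 1 (4998.85.14, Belius, 3,195 kg, ¥118,246.95):
Base rate for 4998.85.14 is 22%.
Duty = ¥118,246.95 × 22% = ¥26,014.33.
Line 2 (3604.78.20, Belius, 2,945 liters, ¥583,787.35):
Base rate for 3604.78.20 is 10.5%.
Additional duty on 3604.78.20 from Belius: +68.6%. Applied ad valorem rate: 10.5% + 68.6% = 79.1%.
Duty = ¥583,787.35 × 79.1% = ¥461,775.79.
Line 3 (5519.84.53, Farmark, 2,956 m², ¥673,022.08):
Base rate for 5519.84.53 is 1%.
Origin Farmark qualifies under the Lororia–Farmark agreement and 5519.84.53 is covered: preferential rate Free applies instead.
Duty = ¥673,022.08 × 0% = ¥0.00.
Total = ¥26,014.33 + ¥461,775.79 + ¥0.00 = ¥487,790.12.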